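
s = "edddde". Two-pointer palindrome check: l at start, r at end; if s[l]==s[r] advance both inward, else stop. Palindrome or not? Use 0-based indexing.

palindrome

[0,5] 'e'=='e' → l++,r--
[1,4] 'd'=='d' → l++,r--
[2,3] 'd'=='d' → l++,r--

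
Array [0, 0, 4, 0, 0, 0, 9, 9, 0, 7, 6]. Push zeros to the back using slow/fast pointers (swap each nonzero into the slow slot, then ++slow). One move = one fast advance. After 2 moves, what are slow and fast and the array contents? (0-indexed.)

slow=0, fast=2, a=[0, 0, 4, 0, 0, 0, 9, 9, 0, 7, 6]

slow=0 fast=0: a[fast]=0, fast++
slow=0 fast=1: a[fast]=0, fast++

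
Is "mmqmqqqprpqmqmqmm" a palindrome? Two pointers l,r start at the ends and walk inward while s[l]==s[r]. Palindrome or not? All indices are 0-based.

not a palindrome (mismatch at 5,11)

l=0 r=16: 'm'=='m', l++,r--
l=1 r=15: 'm'=='m', l++,r--
l=2 r=14: 'q'=='q', l++,r--
l=3 r=13: 'm'=='m', l++,r--
l=4 r=12: 'q'=='q', l++,r--
l=5 r=11: 'q'!='m', stop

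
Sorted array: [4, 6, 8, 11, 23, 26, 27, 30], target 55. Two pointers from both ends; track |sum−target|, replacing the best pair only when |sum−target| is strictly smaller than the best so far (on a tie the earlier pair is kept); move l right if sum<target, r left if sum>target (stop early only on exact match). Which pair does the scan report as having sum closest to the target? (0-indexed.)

l=0 r=7: 4+30=34 d=21 *, l++
l=1 r=7: 6+30=36 d=19 *, l++
l=2 r=7: 8+30=38 d=17 *, l++
l=3 r=7: 11+30=41 d=14 *, l++
l=4 r=7: 23+30=53 d=2 *, l++
l=5 r=7: 26+30=56 d=1 *, r--
l=5 r=6: 26+27=53 d=2, l++

pair (26, 30) with sum 56 (|Δ|=1)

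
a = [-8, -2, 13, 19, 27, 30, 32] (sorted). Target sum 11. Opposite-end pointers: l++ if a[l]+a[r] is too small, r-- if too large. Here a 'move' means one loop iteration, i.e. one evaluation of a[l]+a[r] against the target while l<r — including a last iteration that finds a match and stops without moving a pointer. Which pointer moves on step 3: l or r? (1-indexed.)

r

l=1 r=7: -8+32=24 >11, r--
l=1 r=6: -8+30=22 >11, r--
l=1 r=5: -8+27=19 >11, r--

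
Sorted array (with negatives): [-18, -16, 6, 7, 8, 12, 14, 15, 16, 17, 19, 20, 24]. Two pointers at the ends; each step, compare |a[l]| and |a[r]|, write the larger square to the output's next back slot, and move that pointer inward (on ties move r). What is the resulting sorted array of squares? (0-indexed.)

[36, 49, 64, 144, 196, 225, 256, 256, 289, 324, 361, 400, 576]

[0,12] |-18|<=|24| out[12]=576 → r--
[0,11] |-18|<=|20| out[11]=400 → r--
[0,10] |-18|<=|19| out[10]=361 → r--
[0,9] |-18|>|17| out[9]=324 → l++
[1,9] |-16|<=|17| out[8]=289 → r--
[1,8] |-16|<=|16| out[7]=256 → r--
[1,7] |-16|>|15| out[6]=256 → l++
[2,7] |6|<=|15| out[5]=225 → r--
[2,6] |6|<=|14| out[4]=196 → r--
[2,5] |6|<=|12| out[3]=144 → r--
[2,4] |6|<=|8| out[2]=64 → r--
[2,3] |6|<=|7| out[1]=49 → r--
[2,2] |6|<=|6| out[0]=36 → r--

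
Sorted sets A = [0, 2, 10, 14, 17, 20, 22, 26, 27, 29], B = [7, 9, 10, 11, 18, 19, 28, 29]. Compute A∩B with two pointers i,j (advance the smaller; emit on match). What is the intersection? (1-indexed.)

intersection = [10, 29]

[i=1,j=1] 0<7 → i++
[i=2,j=1] 2<7 → i++
[i=3,j=1] 10>7 → j++
[i=3,j=2] 10>9 → j++
[i=3,j=3] 10==10 emit → i++,j++
[i=4,j=4] 14>11 → j++
[i=4,j=5] 14<18 → i++
[i=5,j=5] 17<18 → i++
[i=6,j=5] 20>18 → j++
[i=6,j=6] 20>19 → j++
[i=6,j=7] 20<28 → i++
[i=7,j=7] 22<28 → i++
[i=8,j=7] 26<28 → i++
[i=9,j=7] 27<28 → i++
[i=10,j=7] 29>28 → j++
[i=10,j=8] 29==29 emit → i++,j++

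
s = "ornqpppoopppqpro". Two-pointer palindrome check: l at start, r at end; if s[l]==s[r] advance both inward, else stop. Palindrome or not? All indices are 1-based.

l=1 r=16: 'o'=='o', l++,r--
l=2 r=15: 'r'=='r', l++,r--
l=3 r=14: 'n'!='p', stop

not a palindrome (mismatch at 3,14)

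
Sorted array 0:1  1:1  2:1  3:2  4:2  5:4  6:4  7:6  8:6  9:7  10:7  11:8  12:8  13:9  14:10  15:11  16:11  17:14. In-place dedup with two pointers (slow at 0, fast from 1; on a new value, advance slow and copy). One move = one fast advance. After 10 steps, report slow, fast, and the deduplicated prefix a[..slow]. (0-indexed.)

slow=4, fast=11, prefix=[1, 2, 4, 6, 7]

(s=0,f=1) a[fast]=1=a[slow] dup → fast++
(s=0,f=2) a[fast]=1=a[slow] dup → fast++
(s=0,f=3) a[fast]=2≠a[slow]=1 write a[1]=2 → slow++,fast++
(s=1,f=4) a[fast]=2=a[slow] dup → fast++
(s=1,f=5) a[fast]=4≠a[slow]=2 write a[2]=4 → slow++,fast++
(s=2,f=6) a[fast]=4=a[slow] dup → fast++
(s=2,f=7) a[fast]=6≠a[slow]=4 write a[3]=6 → slow++,fast++
(s=3,f=8) a[fast]=6=a[slow] dup → fast++
(s=3,f=9) a[fast]=7≠a[slow]=6 write a[4]=7 → slow++,fast++
(s=4,f=10) a[fast]=7=a[slow] dup → fast++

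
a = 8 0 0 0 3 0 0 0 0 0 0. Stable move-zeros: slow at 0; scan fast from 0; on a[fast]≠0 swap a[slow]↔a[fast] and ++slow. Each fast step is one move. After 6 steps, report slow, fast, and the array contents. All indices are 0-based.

slow=2, fast=6, a=[8, 3, 0, 0, 0, 0, 0, 0, 0, 0, 0]

slow=0 fast=0: a[fast]=8≠0 swap→a[0]=8, slow++,fast++
slow=1 fast=1: a[fast]=0, fast++
slow=1 fast=2: a[fast]=0, fast++
slow=1 fast=3: a[fast]=0, fast++
slow=1 fast=4: a[fast]=3≠0 swap→a[1]=3, slow++,fast++
slow=2 fast=5: a[fast]=0, fast++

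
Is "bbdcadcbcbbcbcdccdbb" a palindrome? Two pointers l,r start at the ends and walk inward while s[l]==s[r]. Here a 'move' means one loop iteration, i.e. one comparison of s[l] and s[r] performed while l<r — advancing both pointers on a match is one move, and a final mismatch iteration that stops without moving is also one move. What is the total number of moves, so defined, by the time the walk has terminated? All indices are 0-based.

5 moves

l=0 r=19: 'b'=='b', l++,r--
l=1 r=18: 'b'=='b', l++,r--
l=2 r=17: 'd'=='d', l++,r--
l=3 r=16: 'c'=='c', l++,r--
l=4 r=15: 'a'!='c', stop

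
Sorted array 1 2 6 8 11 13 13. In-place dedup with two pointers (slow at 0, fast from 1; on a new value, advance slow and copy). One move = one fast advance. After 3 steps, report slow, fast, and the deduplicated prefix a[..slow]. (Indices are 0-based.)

slow=3, fast=4, prefix=[1, 2, 6, 8]

slow=0 fast=1: a[fast]=2≠a[slow]=1 write a[1]=2, slow++,fast++
slow=1 fast=2: a[fast]=6≠a[slow]=2 write a[2]=6, slow++,fast++
slow=2 fast=3: a[fast]=8≠a[slow]=6 write a[3]=8, slow++,fast++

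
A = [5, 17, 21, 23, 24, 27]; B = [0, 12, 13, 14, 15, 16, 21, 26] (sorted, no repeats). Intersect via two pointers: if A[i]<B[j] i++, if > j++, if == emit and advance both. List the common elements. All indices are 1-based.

i=1 j=1: 5>0, j++
i=1 j=2: 5<12, i++
i=2 j=2: 17>12, j++
i=2 j=3: 17>13, j++
i=2 j=4: 17>14, j++
i=2 j=5: 17>15, j++
i=2 j=6: 17>16, j++
i=2 j=7: 17<21, i++
i=3 j=7: 21==21 emit, i++,j++
i=4 j=8: 23<26, i++
i=5 j=8: 24<26, i++
i=6 j=8: 27>26, j++

intersection = [21]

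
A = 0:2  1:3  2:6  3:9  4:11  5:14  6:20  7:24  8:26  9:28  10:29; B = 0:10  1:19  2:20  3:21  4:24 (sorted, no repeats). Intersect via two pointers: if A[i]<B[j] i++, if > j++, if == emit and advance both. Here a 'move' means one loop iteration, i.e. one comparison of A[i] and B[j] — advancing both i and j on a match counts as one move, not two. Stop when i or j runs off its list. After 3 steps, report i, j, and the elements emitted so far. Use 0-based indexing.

i=3, j=0, emitted=[]

[i=0,j=0] 2<10 → i++
[i=1,j=0] 3<10 → i++
[i=2,j=0] 6<10 → i++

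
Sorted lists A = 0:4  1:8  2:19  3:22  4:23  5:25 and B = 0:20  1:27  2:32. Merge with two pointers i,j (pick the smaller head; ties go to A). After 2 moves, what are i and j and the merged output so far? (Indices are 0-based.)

i=0 j=0: A[i]=4<=B[j]=20 take 4, i++
i=1 j=0: A[i]=8<=B[j]=20 take 8, i++

i=2, j=0, merged so far=[4, 8]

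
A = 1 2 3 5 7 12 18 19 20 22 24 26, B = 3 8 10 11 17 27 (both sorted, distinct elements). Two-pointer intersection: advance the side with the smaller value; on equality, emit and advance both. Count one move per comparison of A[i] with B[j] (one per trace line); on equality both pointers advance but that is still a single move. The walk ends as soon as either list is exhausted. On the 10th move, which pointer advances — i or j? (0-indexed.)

i=0 j=0: 1<3, i++
i=1 j=0: 2<3, i++
i=2 j=0: 3==3 emit, i++,j++
i=3 j=1: 5<8, i++
i=4 j=1: 7<8, i++
i=5 j=1: 12>8, j++
i=5 j=2: 12>10, j++
i=5 j=3: 12>11, j++
i=5 j=4: 12<17, i++
i=6 j=4: 18>17, j++

j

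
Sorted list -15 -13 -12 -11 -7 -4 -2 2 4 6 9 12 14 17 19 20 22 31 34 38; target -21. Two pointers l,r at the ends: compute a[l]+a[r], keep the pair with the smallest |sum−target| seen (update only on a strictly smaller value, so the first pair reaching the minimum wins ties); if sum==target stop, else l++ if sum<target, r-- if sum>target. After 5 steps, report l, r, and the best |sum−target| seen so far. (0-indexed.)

l=0, r=14, best |Δ|=26

l=0 r=19: -15+38=23 d=44 *, r--
l=0 r=18: -15+34=19 d=40 *, r--
l=0 r=17: -15+31=16 d=37 *, r--
l=0 r=16: -15+22=7 d=28 *, r--
l=0 r=15: -15+20=5 d=26 *, r--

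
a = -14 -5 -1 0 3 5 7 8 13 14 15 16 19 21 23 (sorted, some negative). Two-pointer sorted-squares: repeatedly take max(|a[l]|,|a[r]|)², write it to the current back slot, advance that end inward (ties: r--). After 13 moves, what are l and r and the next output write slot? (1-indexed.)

l=1 r=15: |-14|<=|23| out[15]=529, r--
l=1 r=14: |-14|<=|21| out[14]=441, r--
l=1 r=13: |-14|<=|19| out[13]=361, r--
l=1 r=12: |-14|<=|16| out[12]=256, r--
l=1 r=11: |-14|<=|15| out[11]=225, r--
l=1 r=10: |-14|<=|14| out[10]=196, r--
l=1 r=9: |-14|>|13| out[9]=196, l++
l=2 r=9: |-5|<=|13| out[8]=169, r--
l=2 r=8: |-5|<=|8| out[7]=64, r--
l=2 r=7: |-5|<=|7| out[6]=49, r--
l=2 r=6: |-5|<=|5| out[5]=25, r--
l=2 r=5: |-5|>|3| out[4]=25, l++
l=3 r=5: |-1|<=|3| out[3]=9, r--

l=3, r=4, next write slot=2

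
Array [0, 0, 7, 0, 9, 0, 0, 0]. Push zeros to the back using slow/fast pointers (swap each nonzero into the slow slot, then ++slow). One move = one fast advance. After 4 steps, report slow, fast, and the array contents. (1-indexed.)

(s=1,f=1) a[fast]=0 → fast++
(s=1,f=2) a[fast]=0 → fast++
(s=1,f=3) a[fast]=7≠0 swap→a[1]=7 → slow++,fast++
(s=2,f=4) a[fast]=0 → fast++

slow=2, fast=5, a=[7, 0, 0, 0, 9, 0, 0, 0]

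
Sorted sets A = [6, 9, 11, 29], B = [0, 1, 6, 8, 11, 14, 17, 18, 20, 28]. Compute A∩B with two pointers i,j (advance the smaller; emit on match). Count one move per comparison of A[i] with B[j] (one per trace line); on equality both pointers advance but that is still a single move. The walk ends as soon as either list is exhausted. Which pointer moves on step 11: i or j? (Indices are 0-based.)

j

[i=0,j=0] 6>0 → j++
[i=0,j=1] 6>1 → j++
[i=0,j=2] 6==6 emit → i++,j++
[i=1,j=3] 9>8 → j++
[i=1,j=4] 9<11 → i++
[i=2,j=4] 11==11 emit → i++,j++
[i=3,j=5] 29>14 → j++
[i=3,j=6] 29>17 → j++
[i=3,j=7] 29>18 → j++
[i=3,j=8] 29>20 → j++
[i=3,j=9] 29>28 → j++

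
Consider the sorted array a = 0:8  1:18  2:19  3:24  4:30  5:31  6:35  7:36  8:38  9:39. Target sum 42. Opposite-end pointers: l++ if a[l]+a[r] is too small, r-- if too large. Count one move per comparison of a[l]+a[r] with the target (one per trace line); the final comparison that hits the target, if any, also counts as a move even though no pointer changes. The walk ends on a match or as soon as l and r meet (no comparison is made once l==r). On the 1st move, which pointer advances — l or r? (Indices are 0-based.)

r

[0,9] 8+39=47 >42 → r--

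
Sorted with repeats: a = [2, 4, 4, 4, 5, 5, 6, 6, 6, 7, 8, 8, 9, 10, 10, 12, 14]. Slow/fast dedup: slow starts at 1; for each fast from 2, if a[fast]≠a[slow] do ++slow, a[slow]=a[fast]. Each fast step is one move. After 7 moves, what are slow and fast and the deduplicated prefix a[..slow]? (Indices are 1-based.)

slow=4, fast=9, prefix=[2, 4, 5, 6]

slow=1 fast=2: a[fast]=4≠a[slow]=2 write a[2]=4, slow++,fast++
slow=2 fast=3: a[fast]=4=a[slow] dup, fast++
slow=2 fast=4: a[fast]=4=a[slow] dup, fast++
slow=2 fast=5: a[fast]=5≠a[slow]=4 write a[3]=5, slow++,fast++
slow=3 fast=6: a[fast]=5=a[slow] dup, fast++
slow=3 fast=7: a[fast]=6≠a[slow]=5 write a[4]=6, slow++,fast++
slow=4 fast=8: a[fast]=6=a[slow] dup, fast++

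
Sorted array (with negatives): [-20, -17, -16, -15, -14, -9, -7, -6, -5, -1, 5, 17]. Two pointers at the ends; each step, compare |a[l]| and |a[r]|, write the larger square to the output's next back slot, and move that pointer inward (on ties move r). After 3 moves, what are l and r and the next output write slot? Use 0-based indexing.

l=2, r=10, next write slot=8

l=0 r=11: |-20|>|17| out[11]=400, l++
l=1 r=11: |-17|<=|17| out[10]=289, r--
l=1 r=10: |-17|>|5| out[9]=289, l++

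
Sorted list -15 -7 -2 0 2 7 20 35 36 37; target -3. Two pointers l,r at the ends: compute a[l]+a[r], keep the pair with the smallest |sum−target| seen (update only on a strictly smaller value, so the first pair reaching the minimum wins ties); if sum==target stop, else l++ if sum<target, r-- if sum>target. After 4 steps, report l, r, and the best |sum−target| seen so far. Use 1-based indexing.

l=1, r=6, best |Δ|=8

[1,10] -15+37=22 d=25 * → r--
[1,9] -15+36=21 d=24 * → r--
[1,8] -15+35=20 d=23 * → r--
[1,7] -15+20=5 d=8 * → r--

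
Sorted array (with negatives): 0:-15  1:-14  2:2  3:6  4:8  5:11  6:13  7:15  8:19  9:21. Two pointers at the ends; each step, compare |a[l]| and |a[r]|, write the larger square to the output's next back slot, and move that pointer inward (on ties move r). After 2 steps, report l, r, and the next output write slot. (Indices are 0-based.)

[0,9] |-15|<=|21| out[9]=441 → r--
[0,8] |-15|<=|19| out[8]=361 → r--

l=0, r=7, next write slot=7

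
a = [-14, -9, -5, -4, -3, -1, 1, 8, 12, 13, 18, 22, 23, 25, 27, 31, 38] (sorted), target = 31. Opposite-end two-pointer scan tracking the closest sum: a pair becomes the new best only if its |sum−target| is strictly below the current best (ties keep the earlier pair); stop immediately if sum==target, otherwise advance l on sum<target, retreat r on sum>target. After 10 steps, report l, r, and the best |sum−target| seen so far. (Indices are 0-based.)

[0,16] -14+38=24 d=7 * → l++
[1,16] -9+38=29 d=2 * → l++
[2,16] -5+38=33 d=2 → r--
[2,15] -5+31=26 d=5 → l++
[3,15] -4+31=27 d=4 → l++
[4,15] -3+31=28 d=3 → l++
[5,15] -1+31=30 d=1 * → l++
[6,15] 1+31=32 d=1 → r--
[6,14] 1+27=28 d=3 → l++
[7,14] 8+27=35 d=4 → r--

l=7, r=13, best |Δ|=1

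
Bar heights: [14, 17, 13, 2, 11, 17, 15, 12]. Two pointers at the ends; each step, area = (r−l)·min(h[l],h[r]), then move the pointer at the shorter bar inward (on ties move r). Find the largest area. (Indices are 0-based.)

max area = 84

[0,7] min(14,12)*7=84 best=84 * → r--
[0,6] min(14,15)*6=84 best=84 → l++
[1,6] min(17,15)*5=75 best=84 → r--
[1,5] min(17,17)*4=68 best=84 → r--
[1,4] min(17,11)*3=33 best=84 → r--
[1,3] min(17,2)*2=4 best=84 → r--
[1,2] min(17,13)*1=13 best=84 → r--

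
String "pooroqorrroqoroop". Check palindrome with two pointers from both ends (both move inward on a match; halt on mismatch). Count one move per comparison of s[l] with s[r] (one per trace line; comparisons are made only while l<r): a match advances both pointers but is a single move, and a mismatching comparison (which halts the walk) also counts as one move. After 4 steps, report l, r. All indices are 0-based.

l=0 r=16: 'p'=='p', l++,r--
l=1 r=15: 'o'=='o', l++,r--
l=2 r=14: 'o'=='o', l++,r--
l=3 r=13: 'r'=='r', l++,r--

l=4, r=12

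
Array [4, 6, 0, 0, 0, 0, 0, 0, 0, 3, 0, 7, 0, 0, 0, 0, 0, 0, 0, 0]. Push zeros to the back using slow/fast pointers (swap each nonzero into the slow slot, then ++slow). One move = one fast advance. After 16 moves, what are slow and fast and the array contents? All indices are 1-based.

slow=5, fast=17, a=[4, 6, 3, 7, 0, 0, 0, 0, 0, 0, 0, 0, 0, 0, 0, 0, 0, 0, 0, 0]

(s=1,f=1) a[fast]=4≠0 swap→a[1]=4 → slow++,fast++
(s=2,f=2) a[fast]=6≠0 swap→a[2]=6 → slow++,fast++
(s=3,f=3) a[fast]=0 → fast++
(s=3,f=4) a[fast]=0 → fast++
(s=3,f=5) a[fast]=0 → fast++
(s=3,f=6) a[fast]=0 → fast++
(s=3,f=7) a[fast]=0 → fast++
(s=3,f=8) a[fast]=0 → fast++
(s=3,f=9) a[fast]=0 → fast++
(s=3,f=10) a[fast]=3≠0 swap→a[3]=3 → slow++,fast++
(s=4,f=11) a[fast]=0 → fast++
(s=4,f=12) a[fast]=7≠0 swap→a[4]=7 → slow++,fast++
(s=5,f=13) a[fast]=0 → fast++
(s=5,f=14) a[fast]=0 → fast++
(s=5,f=15) a[fast]=0 → fast++
(s=5,f=16) a[fast]=0 → fast++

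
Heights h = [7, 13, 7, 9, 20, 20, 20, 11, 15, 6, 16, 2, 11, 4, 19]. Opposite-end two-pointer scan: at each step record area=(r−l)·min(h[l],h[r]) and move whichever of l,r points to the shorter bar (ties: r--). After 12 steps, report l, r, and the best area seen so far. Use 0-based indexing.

l=0 r=14: min(7,19)*14=98 best=98 *, l++
l=1 r=14: min(13,19)*13=169 best=169 *, l++
l=2 r=14: min(7,19)*12=84 best=169, l++
l=3 r=14: min(9,19)*11=99 best=169, l++
l=4 r=14: min(20,19)*10=190 best=190 *, r--
l=4 r=13: min(20,4)*9=36 best=190, r--
l=4 r=12: min(20,11)*8=88 best=190, r--
l=4 r=11: min(20,2)*7=14 best=190, r--
l=4 r=10: min(20,16)*6=96 best=190, r--
l=4 r=9: min(20,6)*5=30 best=190, r--
l=4 r=8: min(20,15)*4=60 best=190, r--
l=4 r=7: min(20,11)*3=33 best=190, r--

l=4, r=6, best area=190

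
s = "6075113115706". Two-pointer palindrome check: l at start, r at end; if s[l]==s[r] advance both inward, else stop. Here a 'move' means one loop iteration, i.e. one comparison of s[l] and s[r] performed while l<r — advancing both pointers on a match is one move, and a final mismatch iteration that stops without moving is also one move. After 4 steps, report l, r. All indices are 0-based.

[0,12] '6'=='6' → l++,r--
[1,11] '0'=='0' → l++,r--
[2,10] '7'=='7' → l++,r--
[3,9] '5'=='5' → l++,r--

l=4, r=8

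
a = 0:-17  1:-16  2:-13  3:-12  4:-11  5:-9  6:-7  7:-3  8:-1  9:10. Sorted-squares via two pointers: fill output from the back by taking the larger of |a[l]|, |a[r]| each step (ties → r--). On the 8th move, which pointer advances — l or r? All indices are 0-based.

[0,9] |-17|>|10| out[9]=289 → l++
[1,9] |-16|>|10| out[8]=256 → l++
[2,9] |-13|>|10| out[7]=169 → l++
[3,9] |-12|>|10| out[6]=144 → l++
[4,9] |-11|>|10| out[5]=121 → l++
[5,9] |-9|<=|10| out[4]=100 → r--
[5,8] |-9|>|-1| out[3]=81 → l++
[6,8] |-7|>|-1| out[2]=49 → l++

l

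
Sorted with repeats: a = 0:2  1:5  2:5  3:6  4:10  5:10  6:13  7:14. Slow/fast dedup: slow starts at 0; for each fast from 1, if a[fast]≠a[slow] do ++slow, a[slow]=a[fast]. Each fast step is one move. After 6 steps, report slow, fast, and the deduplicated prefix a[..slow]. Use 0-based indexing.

slow=4, fast=7, prefix=[2, 5, 6, 10, 13]

slow=0 fast=1: a[fast]=5≠a[slow]=2 write a[1]=5, slow++,fast++
slow=1 fast=2: a[fast]=5=a[slow] dup, fast++
slow=1 fast=3: a[fast]=6≠a[slow]=5 write a[2]=6, slow++,fast++
slow=2 fast=4: a[fast]=10≠a[slow]=6 write a[3]=10, slow++,fast++
slow=3 fast=5: a[fast]=10=a[slow] dup, fast++
slow=3 fast=6: a[fast]=13≠a[slow]=10 write a[4]=13, slow++,fast++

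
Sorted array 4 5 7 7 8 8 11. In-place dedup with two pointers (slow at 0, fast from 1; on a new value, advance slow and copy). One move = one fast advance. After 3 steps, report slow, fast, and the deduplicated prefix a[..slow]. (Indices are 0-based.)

slow=2, fast=4, prefix=[4, 5, 7]

(s=0,f=1) a[fast]=5≠a[slow]=4 write a[1]=5 → slow++,fast++
(s=1,f=2) a[fast]=7≠a[slow]=5 write a[2]=7 → slow++,fast++
(s=2,f=3) a[fast]=7=a[slow] dup → fast++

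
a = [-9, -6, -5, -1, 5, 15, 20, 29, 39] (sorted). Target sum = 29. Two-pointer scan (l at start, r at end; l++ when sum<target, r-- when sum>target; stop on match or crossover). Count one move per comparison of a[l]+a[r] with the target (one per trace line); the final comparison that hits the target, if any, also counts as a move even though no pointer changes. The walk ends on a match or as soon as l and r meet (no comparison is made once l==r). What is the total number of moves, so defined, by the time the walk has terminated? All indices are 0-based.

8 moves

[0,8] -9+39=30 >29 → r--
[0,7] -9+29=20 <29 → l++
[1,7] -6+29=23 <29 → l++
[2,7] -5+29=24 <29 → l++
[3,7] -1+29=28 <29 → l++
[4,7] 5+29=34 >29 → r--
[4,6] 5+20=25 <29 → l++
[5,6] 15+20=35 >29 → r--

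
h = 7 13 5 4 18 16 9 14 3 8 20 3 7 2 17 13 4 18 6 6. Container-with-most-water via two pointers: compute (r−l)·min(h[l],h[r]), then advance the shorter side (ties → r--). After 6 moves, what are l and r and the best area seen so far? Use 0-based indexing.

l=0 r=19: min(7,6)*19=114 best=114 *, r--
l=0 r=18: min(7,6)*18=108 best=114, r--
l=0 r=17: min(7,18)*17=119 best=119 *, l++
l=1 r=17: min(13,18)*16=208 best=208 *, l++
l=2 r=17: min(5,18)*15=75 best=208, l++
l=3 r=17: min(4,18)*14=56 best=208, l++

l=4, r=17, best area=208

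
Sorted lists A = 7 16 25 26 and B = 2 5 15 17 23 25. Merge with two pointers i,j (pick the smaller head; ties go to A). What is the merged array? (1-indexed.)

[2, 5, 7, 15, 16, 17, 23, 25, 25, 26]

i=1 j=1: A[i]=7>B[j]=2 take 2, j++
i=1 j=2: A[i]=7>B[j]=5 take 5, j++
i=1 j=3: A[i]=7<=B[j]=15 take 7, i++
i=2 j=3: A[i]=16>B[j]=15 take 15, j++
i=2 j=4: A[i]=16<=B[j]=17 take 16, i++
i=3 j=4: A[i]=25>B[j]=17 take 17, j++
i=3 j=5: A[i]=25>B[j]=23 take 23, j++
i=3 j=6: A[i]=25<=B[j]=25 take 25, i++
i=4 j=6: A[i]=26>B[j]=25 take 25, j++
i=4 j=7: B done, take A[i]=26, i++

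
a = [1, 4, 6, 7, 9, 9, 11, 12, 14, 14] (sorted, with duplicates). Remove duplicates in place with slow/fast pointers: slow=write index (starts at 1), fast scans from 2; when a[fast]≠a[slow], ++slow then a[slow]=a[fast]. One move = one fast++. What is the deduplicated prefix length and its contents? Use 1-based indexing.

length 8; prefix = [1, 4, 6, 7, 9, 11, 12, 14]

(s=1,f=2) a[fast]=4≠a[slow]=1 write a[2]=4 → slow++,fast++
(s=2,f=3) a[fast]=6≠a[slow]=4 write a[3]=6 → slow++,fast++
(s=3,f=4) a[fast]=7≠a[slow]=6 write a[4]=7 → slow++,fast++
(s=4,f=5) a[fast]=9≠a[slow]=7 write a[5]=9 → slow++,fast++
(s=5,f=6) a[fast]=9=a[slow] dup → fast++
(s=5,f=7) a[fast]=11≠a[slow]=9 write a[6]=11 → slow++,fast++
(s=6,f=8) a[fast]=12≠a[slow]=11 write a[7]=12 → slow++,fast++
(s=7,f=9) a[fast]=14≠a[slow]=12 write a[8]=14 → slow++,fast++
(s=8,f=10) a[fast]=14=a[slow] dup → fast++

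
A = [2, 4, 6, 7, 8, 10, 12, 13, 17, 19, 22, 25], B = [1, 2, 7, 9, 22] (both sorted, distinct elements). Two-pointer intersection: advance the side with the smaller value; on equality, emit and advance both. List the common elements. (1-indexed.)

intersection = [2, 7, 22]

[i=1,j=1] 2>1 → j++
[i=1,j=2] 2==2 emit → i++,j++
[i=2,j=3] 4<7 → i++
[i=3,j=3] 6<7 → i++
[i=4,j=3] 7==7 emit → i++,j++
[i=5,j=4] 8<9 → i++
[i=6,j=4] 10>9 → j++
[i=6,j=5] 10<22 → i++
[i=7,j=5] 12<22 → i++
[i=8,j=5] 13<22 → i++
[i=9,j=5] 17<22 → i++
[i=10,j=5] 19<22 → i++
[i=11,j=5] 22==22 emit → i++,j++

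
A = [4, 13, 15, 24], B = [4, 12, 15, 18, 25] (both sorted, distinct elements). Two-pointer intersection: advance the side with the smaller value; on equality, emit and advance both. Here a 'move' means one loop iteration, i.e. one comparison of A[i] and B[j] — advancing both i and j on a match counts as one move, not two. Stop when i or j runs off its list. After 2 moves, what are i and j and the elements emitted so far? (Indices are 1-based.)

i=2, j=3, emitted=[4]

i=1 j=1: 4==4 emit, i++,j++
i=2 j=2: 13>12, j++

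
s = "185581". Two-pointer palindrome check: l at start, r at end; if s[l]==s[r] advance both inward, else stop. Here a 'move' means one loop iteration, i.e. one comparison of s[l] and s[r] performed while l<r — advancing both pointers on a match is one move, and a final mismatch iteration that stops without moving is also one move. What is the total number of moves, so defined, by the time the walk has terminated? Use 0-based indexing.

[0,5] '1'=='1' → l++,r--
[1,4] '8'=='8' → l++,r--
[2,3] '5'=='5' → l++,r--

3 moves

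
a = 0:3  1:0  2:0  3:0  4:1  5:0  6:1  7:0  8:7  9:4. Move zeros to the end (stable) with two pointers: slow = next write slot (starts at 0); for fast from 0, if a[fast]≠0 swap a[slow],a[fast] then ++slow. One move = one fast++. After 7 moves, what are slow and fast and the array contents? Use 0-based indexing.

slow=3, fast=7, a=[3, 1, 1, 0, 0, 0, 0, 0, 7, 4]

slow=0 fast=0: a[fast]=3≠0 swap→a[0]=3, slow++,fast++
slow=1 fast=1: a[fast]=0, fast++
slow=1 fast=2: a[fast]=0, fast++
slow=1 fast=3: a[fast]=0, fast++
slow=1 fast=4: a[fast]=1≠0 swap→a[1]=1, slow++,fast++
slow=2 fast=5: a[fast]=0, fast++
slow=2 fast=6: a[fast]=1≠0 swap→a[2]=1, slow++,fast++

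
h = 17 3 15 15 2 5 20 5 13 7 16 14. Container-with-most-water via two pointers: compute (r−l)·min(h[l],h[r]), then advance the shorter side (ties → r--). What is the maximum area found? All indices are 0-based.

max area = 160

l=0 r=11: min(17,14)*11=154 best=154 *, r--
l=0 r=10: min(17,16)*10=160 best=160 *, r--
l=0 r=9: min(17,7)*9=63 best=160, r--
l=0 r=8: min(17,13)*8=104 best=160, r--
l=0 r=7: min(17,5)*7=35 best=160, r--
l=0 r=6: min(17,20)*6=102 best=160, l++
l=1 r=6: min(3,20)*5=15 best=160, l++
l=2 r=6: min(15,20)*4=60 best=160, l++
l=3 r=6: min(15,20)*3=45 best=160, l++
l=4 r=6: min(2,20)*2=4 best=160, l++
l=5 r=6: min(5,20)*1=5 best=160, l++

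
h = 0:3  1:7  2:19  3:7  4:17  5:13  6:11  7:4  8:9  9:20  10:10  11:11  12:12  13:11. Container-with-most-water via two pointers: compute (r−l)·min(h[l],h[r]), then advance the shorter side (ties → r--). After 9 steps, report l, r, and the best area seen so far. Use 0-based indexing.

l=5, r=9, best area=133

l=0 r=13: min(3,11)*13=39 best=39 *, l++
l=1 r=13: min(7,11)*12=84 best=84 *, l++
l=2 r=13: min(19,11)*11=121 best=121 *, r--
l=2 r=12: min(19,12)*10=120 best=121, r--
l=2 r=11: min(19,11)*9=99 best=121, r--
l=2 r=10: min(19,10)*8=80 best=121, r--
l=2 r=9: min(19,20)*7=133 best=133 *, l++
l=3 r=9: min(7,20)*6=42 best=133, l++
l=4 r=9: min(17,20)*5=85 best=133, l++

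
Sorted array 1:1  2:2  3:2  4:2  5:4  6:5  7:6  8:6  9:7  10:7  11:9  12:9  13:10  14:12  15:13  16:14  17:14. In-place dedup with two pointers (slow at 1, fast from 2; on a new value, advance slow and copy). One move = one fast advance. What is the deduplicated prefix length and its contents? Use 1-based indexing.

length 11; prefix = [1, 2, 4, 5, 6, 7, 9, 10, 12, 13, 14]

(s=1,f=2) a[fast]=2≠a[slow]=1 write a[2]=2 → slow++,fast++
(s=2,f=3) a[fast]=2=a[slow] dup → fast++
(s=2,f=4) a[fast]=2=a[slow] dup → fast++
(s=2,f=5) a[fast]=4≠a[slow]=2 write a[3]=4 → slow++,fast++
(s=3,f=6) a[fast]=5≠a[slow]=4 write a[4]=5 → slow++,fast++
(s=4,f=7) a[fast]=6≠a[slow]=5 write a[5]=6 → slow++,fast++
(s=5,f=8) a[fast]=6=a[slow] dup → fast++
(s=5,f=9) a[fast]=7≠a[slow]=6 write a[6]=7 → slow++,fast++
(s=6,f=10) a[fast]=7=a[slow] dup → fast++
(s=6,f=11) a[fast]=9≠a[slow]=7 write a[7]=9 → slow++,fast++
(s=7,f=12) a[fast]=9=a[slow] dup → fast++
(s=7,f=13) a[fast]=10≠a[slow]=9 write a[8]=10 → slow++,fast++
(s=8,f=14) a[fast]=12≠a[slow]=10 write a[9]=12 → slow++,fast++
(s=9,f=15) a[fast]=13≠a[slow]=12 write a[10]=13 → slow++,fast++
(s=10,f=16) a[fast]=14≠a[slow]=13 write a[11]=14 → slow++,fast++
(s=11,f=17) a[fast]=14=a[slow] dup → fast++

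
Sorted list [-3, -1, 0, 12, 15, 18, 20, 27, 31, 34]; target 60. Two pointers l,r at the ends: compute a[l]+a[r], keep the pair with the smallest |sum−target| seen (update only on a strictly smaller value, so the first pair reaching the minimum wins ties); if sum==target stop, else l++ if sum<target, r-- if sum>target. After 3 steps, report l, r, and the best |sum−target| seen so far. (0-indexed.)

[0,9] -3+34=31 d=29 * → l++
[1,9] -1+34=33 d=27 * → l++
[2,9] 0+34=34 d=26 * → l++

l=3, r=9, best |Δ|=26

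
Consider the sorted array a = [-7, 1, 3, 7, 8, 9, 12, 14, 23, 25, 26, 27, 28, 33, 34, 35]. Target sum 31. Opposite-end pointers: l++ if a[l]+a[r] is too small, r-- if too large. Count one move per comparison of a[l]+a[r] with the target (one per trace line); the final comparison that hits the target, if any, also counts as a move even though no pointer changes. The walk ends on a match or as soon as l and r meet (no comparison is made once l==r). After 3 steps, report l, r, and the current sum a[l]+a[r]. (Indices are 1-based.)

l=1 r=16: -7+35=28 <31, l++
l=2 r=16: 1+35=36 >31, r--
l=2 r=15: 1+34=35 >31, r--

l=2, r=14, sum=34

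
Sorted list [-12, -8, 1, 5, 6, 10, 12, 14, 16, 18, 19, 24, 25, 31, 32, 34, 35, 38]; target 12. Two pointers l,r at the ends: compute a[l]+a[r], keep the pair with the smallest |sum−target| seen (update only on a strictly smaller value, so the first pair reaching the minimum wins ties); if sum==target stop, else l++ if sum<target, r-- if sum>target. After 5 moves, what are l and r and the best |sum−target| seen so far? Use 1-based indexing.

[1,18] -12+38=26 d=14 * → r--
[1,17] -12+35=23 d=11 * → r--
[1,16] -12+34=22 d=10 * → r--
[1,15] -12+32=20 d=8 * → r--
[1,14] -12+31=19 d=7 * → r--

l=1, r=13, best |Δ|=7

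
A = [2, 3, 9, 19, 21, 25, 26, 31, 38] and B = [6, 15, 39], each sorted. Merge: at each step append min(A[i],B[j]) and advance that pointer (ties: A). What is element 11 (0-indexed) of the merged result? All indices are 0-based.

i=0 j=0: A[i]=2<=B[j]=6 take 2, i++
i=1 j=0: A[i]=3<=B[j]=6 take 3, i++
i=2 j=0: A[i]=9>B[j]=6 take 6, j++
i=2 j=1: A[i]=9<=B[j]=15 take 9, i++
i=3 j=1: A[i]=19>B[j]=15 take 15, j++
i=3 j=2: A[i]=19<=B[j]=39 take 19, i++
i=4 j=2: A[i]=21<=B[j]=39 take 21, i++
i=5 j=2: A[i]=25<=B[j]=39 take 25, i++
i=6 j=2: A[i]=26<=B[j]=39 take 26, i++
i=7 j=2: A[i]=31<=B[j]=39 take 31, i++
i=8 j=2: A[i]=38<=B[j]=39 take 38, i++
i=9 j=2: A done, take B[j]=39, j++

merged[11] = 39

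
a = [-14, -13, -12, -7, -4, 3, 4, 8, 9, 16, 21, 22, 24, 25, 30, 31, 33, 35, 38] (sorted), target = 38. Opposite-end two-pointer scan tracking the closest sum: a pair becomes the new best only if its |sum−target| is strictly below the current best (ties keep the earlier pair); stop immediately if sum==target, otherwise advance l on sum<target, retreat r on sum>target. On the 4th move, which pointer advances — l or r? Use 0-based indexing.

l

[0,18] -14+38=24 d=14 * → l++
[1,18] -13+38=25 d=13 * → l++
[2,18] -12+38=26 d=12 * → l++
[3,18] -7+38=31 d=7 * → l++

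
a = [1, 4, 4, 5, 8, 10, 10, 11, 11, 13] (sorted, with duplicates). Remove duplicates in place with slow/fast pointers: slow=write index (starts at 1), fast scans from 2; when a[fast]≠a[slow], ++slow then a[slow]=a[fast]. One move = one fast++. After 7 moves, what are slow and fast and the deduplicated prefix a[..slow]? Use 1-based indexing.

slow=6, fast=9, prefix=[1, 4, 5, 8, 10, 11]

(s=1,f=2) a[fast]=4≠a[slow]=1 write a[2]=4 → slow++,fast++
(s=2,f=3) a[fast]=4=a[slow] dup → fast++
(s=2,f=4) a[fast]=5≠a[slow]=4 write a[3]=5 → slow++,fast++
(s=3,f=5) a[fast]=8≠a[slow]=5 write a[4]=8 → slow++,fast++
(s=4,f=6) a[fast]=10≠a[slow]=8 write a[5]=10 → slow++,fast++
(s=5,f=7) a[fast]=10=a[slow] dup → fast++
(s=5,f=8) a[fast]=11≠a[slow]=10 write a[6]=11 → slow++,fast++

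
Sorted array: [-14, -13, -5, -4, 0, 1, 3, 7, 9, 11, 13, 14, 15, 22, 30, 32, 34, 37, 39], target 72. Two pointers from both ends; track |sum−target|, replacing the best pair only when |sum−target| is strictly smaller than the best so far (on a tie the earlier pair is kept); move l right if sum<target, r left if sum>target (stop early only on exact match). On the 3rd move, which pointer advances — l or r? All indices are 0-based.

[0,18] -14+39=25 d=47 * → l++
[1,18] -13+39=26 d=46 * → l++
[2,18] -5+39=34 d=38 * → l++

l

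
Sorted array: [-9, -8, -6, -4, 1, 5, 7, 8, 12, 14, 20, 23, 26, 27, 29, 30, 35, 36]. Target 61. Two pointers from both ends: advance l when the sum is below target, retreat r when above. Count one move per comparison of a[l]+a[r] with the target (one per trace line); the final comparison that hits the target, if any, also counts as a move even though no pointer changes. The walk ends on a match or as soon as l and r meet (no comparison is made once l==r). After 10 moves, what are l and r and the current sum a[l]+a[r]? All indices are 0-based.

l=10, r=17, sum=56

l=0 r=17: -9+36=27 <61, l++
l=1 r=17: -8+36=28 <61, l++
l=2 r=17: -6+36=30 <61, l++
l=3 r=17: -4+36=32 <61, l++
l=4 r=17: 1+36=37 <61, l++
l=5 r=17: 5+36=41 <61, l++
l=6 r=17: 7+36=43 <61, l++
l=7 r=17: 8+36=44 <61, l++
l=8 r=17: 12+36=48 <61, l++
l=9 r=17: 14+36=50 <61, l++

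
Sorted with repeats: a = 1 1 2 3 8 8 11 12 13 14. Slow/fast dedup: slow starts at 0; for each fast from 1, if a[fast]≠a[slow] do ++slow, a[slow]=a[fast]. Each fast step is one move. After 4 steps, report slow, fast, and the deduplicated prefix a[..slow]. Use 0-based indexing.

slow=0 fast=1: a[fast]=1=a[slow] dup, fast++
slow=0 fast=2: a[fast]=2≠a[slow]=1 write a[1]=2, slow++,fast++
slow=1 fast=3: a[fast]=3≠a[slow]=2 write a[2]=3, slow++,fast++
slow=2 fast=4: a[fast]=8≠a[slow]=3 write a[3]=8, slow++,fast++

slow=3, fast=5, prefix=[1, 2, 3, 8]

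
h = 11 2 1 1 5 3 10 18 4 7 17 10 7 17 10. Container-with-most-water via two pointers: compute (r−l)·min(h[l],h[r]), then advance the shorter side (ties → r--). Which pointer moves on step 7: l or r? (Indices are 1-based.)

l

l=1 r=15: min(11,10)*14=140 best=140 *, r--
l=1 r=14: min(11,17)*13=143 best=143 *, l++
l=2 r=14: min(2,17)*12=24 best=143, l++
l=3 r=14: min(1,17)*11=11 best=143, l++
l=4 r=14: min(1,17)*10=10 best=143, l++
l=5 r=14: min(5,17)*9=45 best=143, l++
l=6 r=14: min(3,17)*8=24 best=143, l++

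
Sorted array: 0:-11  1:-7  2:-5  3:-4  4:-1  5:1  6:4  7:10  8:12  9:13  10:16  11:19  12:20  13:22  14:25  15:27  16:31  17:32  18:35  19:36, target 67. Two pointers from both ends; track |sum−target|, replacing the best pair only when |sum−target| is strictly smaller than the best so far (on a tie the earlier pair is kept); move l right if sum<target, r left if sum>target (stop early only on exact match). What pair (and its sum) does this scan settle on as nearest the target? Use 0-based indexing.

l=0 r=19: -11+36=25 d=42 *, l++
l=1 r=19: -7+36=29 d=38 *, l++
l=2 r=19: -5+36=31 d=36 *, l++
l=3 r=19: -4+36=32 d=35 *, l++
l=4 r=19: -1+36=35 d=32 *, l++
l=5 r=19: 1+36=37 d=30 *, l++
l=6 r=19: 4+36=40 d=27 *, l++
l=7 r=19: 10+36=46 d=21 *, l++
l=8 r=19: 12+36=48 d=19 *, l++
l=9 r=19: 13+36=49 d=18 *, l++
l=10 r=19: 16+36=52 d=15 *, l++
l=11 r=19: 19+36=55 d=12 *, l++
l=12 r=19: 20+36=56 d=11 *, l++
l=13 r=19: 22+36=58 d=9 *, l++
l=14 r=19: 25+36=61 d=6 *, l++
l=15 r=19: 27+36=63 d=4 *, l++
l=16 r=19: 31+36=67 d=0 *, stop

pair (31, 36) with sum 67 (|Δ|=0)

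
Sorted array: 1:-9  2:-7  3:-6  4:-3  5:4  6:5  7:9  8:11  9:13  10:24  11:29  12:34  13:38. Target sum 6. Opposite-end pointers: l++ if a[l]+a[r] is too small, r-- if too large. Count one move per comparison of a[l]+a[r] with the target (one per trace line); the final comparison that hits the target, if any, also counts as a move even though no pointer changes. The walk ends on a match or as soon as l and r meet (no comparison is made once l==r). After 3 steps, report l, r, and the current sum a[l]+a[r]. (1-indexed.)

[1,13] -9+38=29 >6 → r--
[1,12] -9+34=25 >6 → r--
[1,11] -9+29=20 >6 → r--

l=1, r=10, sum=15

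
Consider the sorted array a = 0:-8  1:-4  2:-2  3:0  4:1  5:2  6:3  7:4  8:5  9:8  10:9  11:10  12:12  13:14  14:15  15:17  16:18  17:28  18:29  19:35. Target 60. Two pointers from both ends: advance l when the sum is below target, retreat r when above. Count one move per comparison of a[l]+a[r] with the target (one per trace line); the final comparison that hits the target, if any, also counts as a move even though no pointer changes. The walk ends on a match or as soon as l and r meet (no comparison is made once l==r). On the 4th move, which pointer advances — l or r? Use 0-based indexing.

l=0 r=19: -8+35=27 <60, l++
l=1 r=19: -4+35=31 <60, l++
l=2 r=19: -2+35=33 <60, l++
l=3 r=19: 0+35=35 <60, l++

l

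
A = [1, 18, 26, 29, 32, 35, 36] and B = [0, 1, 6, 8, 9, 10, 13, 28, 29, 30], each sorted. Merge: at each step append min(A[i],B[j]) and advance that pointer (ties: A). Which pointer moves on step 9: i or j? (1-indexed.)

i=1 j=1: A[i]=1>B[j]=0 take 0, j++
i=1 j=2: A[i]=1<=B[j]=1 take 1, i++
i=2 j=2: A[i]=18>B[j]=1 take 1, j++
i=2 j=3: A[i]=18>B[j]=6 take 6, j++
i=2 j=4: A[i]=18>B[j]=8 take 8, j++
i=2 j=5: A[i]=18>B[j]=9 take 9, j++
i=2 j=6: A[i]=18>B[j]=10 take 10, j++
i=2 j=7: A[i]=18>B[j]=13 take 13, j++
i=2 j=8: A[i]=18<=B[j]=28 take 18, i++

i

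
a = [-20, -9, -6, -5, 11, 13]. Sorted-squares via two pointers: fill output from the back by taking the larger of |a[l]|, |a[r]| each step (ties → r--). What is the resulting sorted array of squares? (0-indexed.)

[25, 36, 81, 121, 169, 400]

l=0 r=5: |-20|>|13| out[5]=400, l++
l=1 r=5: |-9|<=|13| out[4]=169, r--
l=1 r=4: |-9|<=|11| out[3]=121, r--
l=1 r=3: |-9|>|-5| out[2]=81, l++
l=2 r=3: |-6|>|-5| out[1]=36, l++
l=3 r=3: |-5|<=|-5| out[0]=25, r--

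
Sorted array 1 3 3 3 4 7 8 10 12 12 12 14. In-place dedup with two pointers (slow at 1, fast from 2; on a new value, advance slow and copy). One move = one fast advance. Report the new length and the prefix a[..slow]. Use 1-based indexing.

slow=1 fast=2: a[fast]=3≠a[slow]=1 write a[2]=3, slow++,fast++
slow=2 fast=3: a[fast]=3=a[slow] dup, fast++
slow=2 fast=4: a[fast]=3=a[slow] dup, fast++
slow=2 fast=5: a[fast]=4≠a[slow]=3 write a[3]=4, slow++,fast++
slow=3 fast=6: a[fast]=7≠a[slow]=4 write a[4]=7, slow++,fast++
slow=4 fast=7: a[fast]=8≠a[slow]=7 write a[5]=8, slow++,fast++
slow=5 fast=8: a[fast]=10≠a[slow]=8 write a[6]=10, slow++,fast++
slow=6 fast=9: a[fast]=12≠a[slow]=10 write a[7]=12, slow++,fast++
slow=7 fast=10: a[fast]=12=a[slow] dup, fast++
slow=7 fast=11: a[fast]=12=a[slow] dup, fast++
slow=7 fast=12: a[fast]=14≠a[slow]=12 write a[8]=14, slow++,fast++

length 8; prefix = [1, 3, 4, 7, 8, 10, 12, 14]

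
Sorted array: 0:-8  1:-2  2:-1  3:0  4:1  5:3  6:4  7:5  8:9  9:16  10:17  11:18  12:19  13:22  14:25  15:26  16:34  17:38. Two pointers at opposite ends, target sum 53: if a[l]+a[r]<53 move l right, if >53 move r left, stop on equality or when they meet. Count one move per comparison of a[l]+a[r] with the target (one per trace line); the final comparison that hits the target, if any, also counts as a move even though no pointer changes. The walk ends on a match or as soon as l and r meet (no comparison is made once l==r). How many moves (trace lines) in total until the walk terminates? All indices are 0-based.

l=0 r=17: -8+38=30 <53, l++
l=1 r=17: -2+38=36 <53, l++
l=2 r=17: -1+38=37 <53, l++
l=3 r=17: 0+38=38 <53, l++
l=4 r=17: 1+38=39 <53, l++
l=5 r=17: 3+38=41 <53, l++
l=6 r=17: 4+38=42 <53, l++
l=7 r=17: 5+38=43 <53, l++
l=8 r=17: 9+38=47 <53, l++
l=9 r=17: 16+38=54 >53, r--
l=9 r=16: 16+34=50 <53, l++
l=10 r=16: 17+34=51 <53, l++
l=11 r=16: 18+34=52 <53, l++
l=12 r=16: 19+34=53, found

14 moves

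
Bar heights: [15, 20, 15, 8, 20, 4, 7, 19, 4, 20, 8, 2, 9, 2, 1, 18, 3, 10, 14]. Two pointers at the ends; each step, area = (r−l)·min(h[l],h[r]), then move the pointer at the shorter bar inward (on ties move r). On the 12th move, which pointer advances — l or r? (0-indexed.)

[0,18] min(15,14)*18=252 best=252 * → r--
[0,17] min(15,10)*17=170 best=252 → r--
[0,16] min(15,3)*16=48 best=252 → r--
[0,15] min(15,18)*15=225 best=252 → l++
[1,15] min(20,18)*14=252 best=252 → r--
[1,14] min(20,1)*13=13 best=252 → r--
[1,13] min(20,2)*12=24 best=252 → r--
[1,12] min(20,9)*11=99 best=252 → r--
[1,11] min(20,2)*10=20 best=252 → r--
[1,10] min(20,8)*9=72 best=252 → r--
[1,9] min(20,20)*8=160 best=252 → r--
[1,8] min(20,4)*7=28 best=252 → r--

r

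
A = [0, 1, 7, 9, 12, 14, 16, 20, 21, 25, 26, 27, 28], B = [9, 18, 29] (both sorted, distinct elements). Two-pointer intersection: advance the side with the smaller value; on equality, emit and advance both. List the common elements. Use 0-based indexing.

intersection = [9]

[i=0,j=0] 0<9 → i++
[i=1,j=0] 1<9 → i++
[i=2,j=0] 7<9 → i++
[i=3,j=0] 9==9 emit → i++,j++
[i=4,j=1] 12<18 → i++
[i=5,j=1] 14<18 → i++
[i=6,j=1] 16<18 → i++
[i=7,j=1] 20>18 → j++
[i=7,j=2] 20<29 → i++
[i=8,j=2] 21<29 → i++
[i=9,j=2] 25<29 → i++
[i=10,j=2] 26<29 → i++
[i=11,j=2] 27<29 → i++
[i=12,j=2] 28<29 → i++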